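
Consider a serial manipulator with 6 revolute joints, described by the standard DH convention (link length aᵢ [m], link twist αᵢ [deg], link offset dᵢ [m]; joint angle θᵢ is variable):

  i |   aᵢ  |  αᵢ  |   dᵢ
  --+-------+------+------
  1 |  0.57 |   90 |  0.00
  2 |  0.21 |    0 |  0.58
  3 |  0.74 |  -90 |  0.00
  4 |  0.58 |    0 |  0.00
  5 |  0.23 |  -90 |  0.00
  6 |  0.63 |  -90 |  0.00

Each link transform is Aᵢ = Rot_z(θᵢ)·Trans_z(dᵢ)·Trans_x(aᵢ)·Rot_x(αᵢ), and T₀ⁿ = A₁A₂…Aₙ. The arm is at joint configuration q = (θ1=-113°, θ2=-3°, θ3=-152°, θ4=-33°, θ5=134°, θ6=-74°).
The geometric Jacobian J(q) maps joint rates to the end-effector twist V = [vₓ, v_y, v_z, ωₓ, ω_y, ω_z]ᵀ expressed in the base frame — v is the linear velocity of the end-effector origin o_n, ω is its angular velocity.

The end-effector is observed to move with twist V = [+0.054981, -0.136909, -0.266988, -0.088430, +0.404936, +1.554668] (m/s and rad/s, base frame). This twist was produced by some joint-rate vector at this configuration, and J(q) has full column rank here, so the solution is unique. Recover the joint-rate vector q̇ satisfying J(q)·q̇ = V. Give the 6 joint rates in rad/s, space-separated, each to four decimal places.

o_n = [-0.4576, 0.2008, -1.0456]
J₁: ẑ×o_n = [-0.2008, -0.4576, 0.0000], ω = ẑ
J2: z=[-0.9205, 0.3907, 0.0000] o=[-0.2227, -0.5247, 0.0000] → [-0.4086, -0.9625, -0.5761, -0.9205, 0.3907, 0.0000]
J3: z=[-0.9205, 0.3907, 0.0000] o=[-0.8386, -0.4911, -0.0110] → [-0.4043, -0.9524, -0.7858, -0.9205, 0.3907, 0.0000]
J4: z=[-0.1651, -0.3890, -0.9063] o=[-0.5765, 0.1262, -0.3237] → [0.3484, -0.2270, 0.0340, -0.1651, -0.3890, -0.9063]
J5: z=[-0.1651, -0.3890, -0.9063] o=[-0.6950, 0.6555, -0.5293] → [-0.2112, -0.3005, 0.1675, -0.1651, -0.3890, -0.9063]
J6: z=[-0.5233, -0.7444, 0.4149] o=[-0.5027, 0.5307, -0.5108] → [0.5350, -0.2611, 0.2062, -0.5233, -0.7444, 0.4149]
q̇ = J⁺·V = [0.4810, 0.1720, 0.0390, -0.1400, -0.9760, 0.1500]

0.4810 0.1720 0.0390 -0.1400 -0.9760 0.1500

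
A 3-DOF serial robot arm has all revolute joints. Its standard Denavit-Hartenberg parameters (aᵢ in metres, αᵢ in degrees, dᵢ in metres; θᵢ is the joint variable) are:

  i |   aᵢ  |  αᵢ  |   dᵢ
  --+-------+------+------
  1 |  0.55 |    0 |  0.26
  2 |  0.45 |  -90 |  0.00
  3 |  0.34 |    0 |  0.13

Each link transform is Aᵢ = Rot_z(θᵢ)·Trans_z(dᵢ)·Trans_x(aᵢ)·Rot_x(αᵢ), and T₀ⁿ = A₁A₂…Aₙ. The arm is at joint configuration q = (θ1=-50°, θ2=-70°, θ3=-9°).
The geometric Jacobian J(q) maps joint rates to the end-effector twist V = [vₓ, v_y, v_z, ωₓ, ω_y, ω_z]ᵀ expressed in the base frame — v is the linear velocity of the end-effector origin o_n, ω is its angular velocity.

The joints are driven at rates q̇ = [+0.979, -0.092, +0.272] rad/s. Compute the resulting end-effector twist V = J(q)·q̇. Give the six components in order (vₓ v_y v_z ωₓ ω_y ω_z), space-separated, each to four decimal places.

o_n = [0.0732, -1.1669, 0.3132]
J₁: ẑ×o_n = [1.1669, 0.0732, -0.0000], ω = ẑ
J2: z=[0.0000, 0.0000, 1.0000] o=[0.3535, -0.4213, 0.2600] → [0.7455, -0.2803, 0.0000, 0.0000, 0.0000, 1.0000]
J3: z=[0.8660, -0.5000, 0.0000] o=[0.1285, -0.8110, 0.2600] → [-0.0266, -0.0461, -0.3358, 0.8660, -0.5000, 0.0000]
V = J·q̇ = [1.0665, 0.0849, -0.0913, 0.2356, -0.1360, 0.8870]

1.0665 0.0849 -0.0913 0.2356 -0.1360 0.8870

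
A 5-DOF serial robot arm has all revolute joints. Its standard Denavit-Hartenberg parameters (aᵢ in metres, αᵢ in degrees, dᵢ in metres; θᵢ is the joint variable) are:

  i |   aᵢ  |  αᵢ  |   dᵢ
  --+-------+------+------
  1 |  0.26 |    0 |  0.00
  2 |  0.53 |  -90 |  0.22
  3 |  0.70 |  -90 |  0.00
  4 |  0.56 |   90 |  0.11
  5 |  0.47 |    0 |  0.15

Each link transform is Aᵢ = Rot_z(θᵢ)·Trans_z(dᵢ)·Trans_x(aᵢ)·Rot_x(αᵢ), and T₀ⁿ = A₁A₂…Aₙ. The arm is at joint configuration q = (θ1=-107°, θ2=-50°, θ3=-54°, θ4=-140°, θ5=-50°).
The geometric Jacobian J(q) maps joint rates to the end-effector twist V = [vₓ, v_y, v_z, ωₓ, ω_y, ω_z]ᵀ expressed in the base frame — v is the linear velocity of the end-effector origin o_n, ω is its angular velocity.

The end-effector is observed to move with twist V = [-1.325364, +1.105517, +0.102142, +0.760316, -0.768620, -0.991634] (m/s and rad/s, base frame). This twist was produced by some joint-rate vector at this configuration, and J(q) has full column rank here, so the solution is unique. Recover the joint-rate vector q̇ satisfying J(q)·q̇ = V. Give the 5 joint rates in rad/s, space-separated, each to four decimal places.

o_n = [-0.1753, -0.7680, 0.3210]
J₁: ẑ×o_n = [0.7680, -0.1753, 0.0000], ω = ẑ
J2: z=[0.0000, 0.0000, 1.0000] o=[-0.0760, -0.2486, 0.0000] → [0.5193, -0.0993, 0.0000, 0.0000, 0.0000, 1.0000]
J3: z=[0.3907, -0.9205, 0.0000] o=[-0.5639, -0.4557, 0.2200] → [-0.0930, -0.0395, 0.2357, 0.3907, -0.9205, 0.0000]
J4: z=[-0.7447, -0.3161, -0.5878] o=[-0.9426, -0.6165, 0.7863] → [0.0581, -0.7975, 0.3554, -0.7447, -0.3161, -0.5878]
J5: z=[0.0485, 0.8528, -0.5200] o=[-0.6518, -0.8841, 0.3746] → [0.0147, -0.2452, -0.4007, 0.0485, 0.8528, -0.5200]
q̇ = J⁺·V = [-1.0000, -0.8810, 0.4270, -0.8460, -0.7540]

-1.0000 -0.8810 0.4270 -0.8460 -0.7540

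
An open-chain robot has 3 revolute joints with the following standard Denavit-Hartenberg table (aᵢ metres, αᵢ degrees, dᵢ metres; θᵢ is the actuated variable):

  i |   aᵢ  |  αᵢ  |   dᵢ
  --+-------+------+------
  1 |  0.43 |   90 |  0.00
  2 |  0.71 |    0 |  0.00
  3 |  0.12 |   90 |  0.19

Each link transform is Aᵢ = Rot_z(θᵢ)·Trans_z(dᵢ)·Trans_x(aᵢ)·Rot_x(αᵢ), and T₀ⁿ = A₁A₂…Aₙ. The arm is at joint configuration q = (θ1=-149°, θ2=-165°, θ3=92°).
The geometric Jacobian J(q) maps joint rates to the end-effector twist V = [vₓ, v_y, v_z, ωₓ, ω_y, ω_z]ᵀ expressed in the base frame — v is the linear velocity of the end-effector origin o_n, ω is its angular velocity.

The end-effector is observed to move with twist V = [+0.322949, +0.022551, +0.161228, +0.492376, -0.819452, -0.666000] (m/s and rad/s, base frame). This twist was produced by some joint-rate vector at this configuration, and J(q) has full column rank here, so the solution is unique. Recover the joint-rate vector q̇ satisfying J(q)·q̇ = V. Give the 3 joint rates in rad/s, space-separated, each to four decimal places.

-0.6660 -0.2840 -0.6720

o_n = [0.0913, 0.2765, -0.2985]
J₁: ẑ×o_n = [-0.2765, 0.0913, 0.0000], ω = ẑ
J2: z=[-0.5150, 0.8572, 0.0000] o=[-0.3686, -0.2215, 0.0000] → [-0.2559, -0.1537, -0.6507, -0.5150, 0.8572, 0.0000]
J3: z=[-0.5150, 0.8572, 0.0000] o=[0.2193, 0.1318, -0.1838] → [-0.0984, -0.0591, 0.0351, -0.5150, 0.8572, 0.0000]
q̇ = J⁺·V = [-0.6660, -0.2840, -0.6720]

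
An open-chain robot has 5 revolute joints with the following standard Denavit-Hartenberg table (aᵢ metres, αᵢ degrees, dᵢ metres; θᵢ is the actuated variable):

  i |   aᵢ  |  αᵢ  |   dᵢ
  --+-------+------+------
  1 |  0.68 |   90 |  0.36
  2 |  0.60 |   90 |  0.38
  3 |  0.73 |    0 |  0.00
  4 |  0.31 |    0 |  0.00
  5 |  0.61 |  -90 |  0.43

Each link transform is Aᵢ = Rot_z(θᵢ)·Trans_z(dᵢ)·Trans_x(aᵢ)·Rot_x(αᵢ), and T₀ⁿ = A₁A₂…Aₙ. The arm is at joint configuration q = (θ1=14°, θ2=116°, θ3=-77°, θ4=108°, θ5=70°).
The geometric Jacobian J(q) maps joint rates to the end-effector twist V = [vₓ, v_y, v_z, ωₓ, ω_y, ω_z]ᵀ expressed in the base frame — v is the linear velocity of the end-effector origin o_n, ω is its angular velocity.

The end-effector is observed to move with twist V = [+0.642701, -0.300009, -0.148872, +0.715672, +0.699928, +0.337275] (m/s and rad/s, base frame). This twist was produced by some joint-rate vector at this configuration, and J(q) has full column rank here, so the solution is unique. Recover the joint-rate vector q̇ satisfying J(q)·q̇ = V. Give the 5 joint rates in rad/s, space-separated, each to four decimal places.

-0.0840 -0.5060 0.8690 0.4850 -0.3930

o_n = [0.7496, -0.2534, 1.3696]
J₁: ẑ×o_n = [0.2534, 0.7496, -0.0000], ω = ẑ
J2: z=[0.2419, -0.9703, 0.0000] o=[0.6598, 0.1645, 0.3600] → [-0.9796, -0.2442, -0.0140, 0.2419, -0.9703, 0.0000]
J3: z=[0.8721, 0.2174, 0.4384] o=[0.4965, -0.2678, 0.8993] → [0.0959, -0.2992, -0.0424, 0.8721, 0.2174, 0.4384]
J4: z=[0.8721, 0.2174, 0.4384] o=[0.2546, 0.4049, 1.0469] → [0.3587, -0.0645, -0.6817, 0.8721, 0.2174, 0.4384]
J5: z=[0.8721, 0.2174, 0.4384] o=[0.1802, 0.2218, 1.2857] → [0.2265, 0.1764, -0.5382, 0.8721, 0.2174, 0.4384]
q̇ = J⁺·V = [-0.0840, -0.5060, 0.8690, 0.4850, -0.3930]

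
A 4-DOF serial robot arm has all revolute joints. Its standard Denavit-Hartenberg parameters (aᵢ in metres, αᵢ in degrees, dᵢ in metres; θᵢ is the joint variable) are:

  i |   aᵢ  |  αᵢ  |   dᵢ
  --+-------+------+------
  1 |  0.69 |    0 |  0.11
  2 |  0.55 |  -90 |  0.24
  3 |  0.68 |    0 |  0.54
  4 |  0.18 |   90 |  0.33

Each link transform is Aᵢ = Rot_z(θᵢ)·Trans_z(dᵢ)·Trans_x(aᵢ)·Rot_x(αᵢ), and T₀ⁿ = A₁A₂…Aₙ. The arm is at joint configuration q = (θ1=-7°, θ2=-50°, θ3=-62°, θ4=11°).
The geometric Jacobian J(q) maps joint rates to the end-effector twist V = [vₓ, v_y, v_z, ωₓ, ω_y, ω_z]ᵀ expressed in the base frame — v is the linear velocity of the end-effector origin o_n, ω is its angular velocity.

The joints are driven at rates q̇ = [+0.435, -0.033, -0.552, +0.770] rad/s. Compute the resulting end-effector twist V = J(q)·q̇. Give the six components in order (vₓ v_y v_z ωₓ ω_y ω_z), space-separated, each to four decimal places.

0.0135 1.0587 0.1515 0.1828 0.1187 0.4020

o_n = [1.9496, -0.4343, 1.0903]
J₁: ẑ×o_n = [0.4343, 1.9496, -0.0000], ω = ẑ
J2: z=[0.0000, 0.0000, 1.0000] o=[0.6849, -0.0841, 0.1100] → [0.3502, 1.2648, -0.0000, 0.0000, 0.0000, 1.0000]
J3: z=[0.8387, 0.5446, 0.0000] o=[0.9844, -0.5454, 0.3500] → [0.4032, -0.6209, -0.4325, 0.8387, 0.5446, 0.0000]
J4: z=[0.8387, 0.5446, 0.0000] o=[1.6112, -0.5190, 0.9504] → [0.0762, -0.1173, -0.1133, 0.8387, 0.5446, 0.0000]
V = J·q̇ = [0.0135, 1.0587, 0.1515, 0.1828, 0.1187, 0.4020]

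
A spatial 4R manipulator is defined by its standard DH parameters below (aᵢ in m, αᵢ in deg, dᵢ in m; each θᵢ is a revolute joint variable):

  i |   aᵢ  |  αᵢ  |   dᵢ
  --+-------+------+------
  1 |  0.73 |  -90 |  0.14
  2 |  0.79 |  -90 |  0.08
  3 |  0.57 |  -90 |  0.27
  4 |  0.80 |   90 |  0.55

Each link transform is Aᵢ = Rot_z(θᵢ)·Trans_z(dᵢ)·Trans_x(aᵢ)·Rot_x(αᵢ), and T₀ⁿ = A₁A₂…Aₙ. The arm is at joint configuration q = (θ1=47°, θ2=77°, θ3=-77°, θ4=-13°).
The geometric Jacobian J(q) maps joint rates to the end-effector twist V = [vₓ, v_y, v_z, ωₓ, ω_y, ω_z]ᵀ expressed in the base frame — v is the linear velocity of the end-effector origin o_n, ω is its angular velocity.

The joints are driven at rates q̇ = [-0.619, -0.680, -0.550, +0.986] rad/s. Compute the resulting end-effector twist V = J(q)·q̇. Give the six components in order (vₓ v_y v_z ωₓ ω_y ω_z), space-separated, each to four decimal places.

o_n = [-0.4808, 1.3483, -1.5489]
J₁: ẑ×o_n = [-1.3483, -0.4808, 0.0000], ω = ẑ
J2: z=[-0.7314, 0.6820, 0.0000] o=[0.4979, 0.5339, 0.1400] → [-1.1518, -1.2352, 0.0719, -0.7314, 0.6820, 0.0000]
J3: z=[-0.6645, -0.7126, -0.2250] o=[0.5605, 0.7184, -0.6298] → [0.7967, -0.3765, -1.1607, -0.6645, -0.7126, -0.2250]
J4: z=[0.3140, 0.0069, -0.9494] o=[-0.0054, 0.9259, -0.8154] → [0.3960, 0.6817, 0.1359, 0.3140, 0.0069, -0.9494]
V = J·q̇ = [1.5701, 2.0169, 0.7235, 1.1724, -0.0650, -1.4314]

1.5701 2.0169 0.7235 1.1724 -0.0650 -1.4314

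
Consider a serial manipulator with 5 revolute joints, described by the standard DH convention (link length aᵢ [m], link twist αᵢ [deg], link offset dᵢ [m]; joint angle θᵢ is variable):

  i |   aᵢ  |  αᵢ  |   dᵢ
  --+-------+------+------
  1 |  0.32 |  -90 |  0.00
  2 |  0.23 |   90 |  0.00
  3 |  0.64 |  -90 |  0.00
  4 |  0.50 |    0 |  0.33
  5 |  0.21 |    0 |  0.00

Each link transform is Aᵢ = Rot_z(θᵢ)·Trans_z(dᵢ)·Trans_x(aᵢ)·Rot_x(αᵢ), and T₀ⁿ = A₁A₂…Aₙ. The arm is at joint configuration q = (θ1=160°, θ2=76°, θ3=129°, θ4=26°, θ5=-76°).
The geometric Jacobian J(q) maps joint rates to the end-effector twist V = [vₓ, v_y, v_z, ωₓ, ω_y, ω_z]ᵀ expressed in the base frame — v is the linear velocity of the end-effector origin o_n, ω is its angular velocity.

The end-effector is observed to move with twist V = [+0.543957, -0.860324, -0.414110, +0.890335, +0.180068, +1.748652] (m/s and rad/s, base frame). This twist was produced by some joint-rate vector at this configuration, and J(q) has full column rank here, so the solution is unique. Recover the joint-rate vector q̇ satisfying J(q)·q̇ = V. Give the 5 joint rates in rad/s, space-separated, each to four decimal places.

o_n = [-0.3208, -0.6748, 0.7592]
J₁: ẑ×o_n = [0.6748, -0.3208, 0.0000], ω = ẑ
J2: z=[-0.3420, -0.9397, 0.0000] o=[-0.3007, 0.1094, 0.0000] → [-0.7134, 0.2597, 0.2494, -0.3420, -0.9397, 0.0000]
J3: z=[-0.9118, 0.3319, 0.2419] o=[-0.3530, 0.1285, -0.2232] → [0.5204, 0.9035, 0.7218, -0.9118, 0.3319, 0.2419]
J4: z=[0.3919, 0.5271, 0.7541] o=[-0.4315, -0.3722, 0.1676] → [0.5400, -0.1483, -0.1770, 0.3919, 0.5271, 0.7541]
J5: z=[0.3919, 0.5271, 0.7541] o=[-0.1575, -0.6226, 0.6379] → [0.1033, -0.1707, 0.0656, 0.3919, 0.5271, 0.7541]
q̇ = J⁺·V = [0.8350, 0.3960, -0.5310, 0.9080, 0.4740]

0.8350 0.3960 -0.5310 0.9080 0.4740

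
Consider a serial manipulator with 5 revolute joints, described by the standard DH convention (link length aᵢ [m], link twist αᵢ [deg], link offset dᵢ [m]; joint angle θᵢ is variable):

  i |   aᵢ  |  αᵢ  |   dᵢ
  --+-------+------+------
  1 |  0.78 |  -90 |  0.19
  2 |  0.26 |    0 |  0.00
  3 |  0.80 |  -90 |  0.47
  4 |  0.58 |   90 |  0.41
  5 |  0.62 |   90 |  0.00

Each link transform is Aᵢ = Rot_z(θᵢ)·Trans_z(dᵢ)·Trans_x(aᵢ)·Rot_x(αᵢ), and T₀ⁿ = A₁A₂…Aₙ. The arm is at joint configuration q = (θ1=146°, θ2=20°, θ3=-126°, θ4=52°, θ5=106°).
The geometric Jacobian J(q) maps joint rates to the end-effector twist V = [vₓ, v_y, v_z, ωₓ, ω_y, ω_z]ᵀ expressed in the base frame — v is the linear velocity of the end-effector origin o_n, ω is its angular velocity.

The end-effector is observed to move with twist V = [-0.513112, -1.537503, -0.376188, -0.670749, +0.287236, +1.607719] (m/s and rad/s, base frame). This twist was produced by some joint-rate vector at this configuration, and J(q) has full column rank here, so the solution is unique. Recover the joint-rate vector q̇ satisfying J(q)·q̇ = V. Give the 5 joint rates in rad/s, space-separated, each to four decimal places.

o_n = [-1.4931, 0.8290, 1.3895]
J₁: ẑ×o_n = [-0.8290, -1.4931, 0.0000], ω = ẑ
J2: z=[-0.5592, -0.8290, 0.0000] o=[-0.6466, 0.4362, 0.1900] → [-0.9944, 0.6707, -0.9214, -0.5592, -0.8290, 0.0000]
J3: z=[-0.5592, -0.8290, 0.0000] o=[-0.8492, 0.5728, 0.1011] → [-1.0681, 0.7205, -0.6771, -0.5592, -0.8290, 0.0000]
J4: z=[-0.7969, 0.5375, 0.2756] o=[-0.9292, 0.0598, 0.8701] → [0.0672, 0.2585, -0.3099, -0.7969, 0.5375, 0.2756]
J5: z=[-0.1642, -0.6319, 0.7575] o=[-0.9188, 0.6041, 1.3263] → [-0.2103, -0.4247, -0.3998, -0.1642, -0.6319, 0.7575]
q̇ = J⁺·V = [0.8710, 0.0740, -0.3360, 0.8920, 0.6480]

0.8710 0.0740 -0.3360 0.8920 0.6480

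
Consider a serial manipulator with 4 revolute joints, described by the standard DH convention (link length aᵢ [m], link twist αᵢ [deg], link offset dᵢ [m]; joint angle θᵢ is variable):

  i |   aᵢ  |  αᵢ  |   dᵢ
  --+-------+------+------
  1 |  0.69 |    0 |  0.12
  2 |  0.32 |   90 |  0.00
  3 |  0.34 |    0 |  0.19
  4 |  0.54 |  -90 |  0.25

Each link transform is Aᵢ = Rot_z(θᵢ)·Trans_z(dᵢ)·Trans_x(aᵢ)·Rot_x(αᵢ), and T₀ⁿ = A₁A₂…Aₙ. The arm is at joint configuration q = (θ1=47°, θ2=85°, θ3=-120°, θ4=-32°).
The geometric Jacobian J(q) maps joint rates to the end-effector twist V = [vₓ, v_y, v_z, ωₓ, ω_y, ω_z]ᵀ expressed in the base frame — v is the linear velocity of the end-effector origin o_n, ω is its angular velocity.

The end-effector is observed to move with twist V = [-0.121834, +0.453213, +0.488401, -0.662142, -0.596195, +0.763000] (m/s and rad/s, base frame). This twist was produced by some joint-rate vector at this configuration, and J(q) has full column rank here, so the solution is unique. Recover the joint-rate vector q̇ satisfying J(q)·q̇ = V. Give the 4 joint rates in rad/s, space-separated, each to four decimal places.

0.6090 0.1540 -0.3740 -0.5170

o_n = [1.0162, 0.5562, -0.4280]
J₁: ẑ×o_n = [-0.5562, 1.0162, 0.0000], ω = ẑ
J2: z=[0.0000, 0.0000, 1.0000] o=[0.4706, 0.5046, 0.1200] → [-0.0516, 0.5457, 0.0000, 0.0000, 0.0000, 1.0000]
J3: z=[0.7431, 0.6691, 0.0000] o=[0.2565, 0.7424, 0.1200] → [-0.3667, 0.4072, -0.6468, 0.7431, 0.6691, 0.0000]
J4: z=[0.7431, 0.6691, 0.0000] o=[0.5114, 0.7432, -0.1744] → [-0.1696, 0.1884, -0.4768, 0.7431, 0.6691, 0.0000]
q̇ = J⁺·V = [0.6090, 0.1540, -0.3740, -0.5170]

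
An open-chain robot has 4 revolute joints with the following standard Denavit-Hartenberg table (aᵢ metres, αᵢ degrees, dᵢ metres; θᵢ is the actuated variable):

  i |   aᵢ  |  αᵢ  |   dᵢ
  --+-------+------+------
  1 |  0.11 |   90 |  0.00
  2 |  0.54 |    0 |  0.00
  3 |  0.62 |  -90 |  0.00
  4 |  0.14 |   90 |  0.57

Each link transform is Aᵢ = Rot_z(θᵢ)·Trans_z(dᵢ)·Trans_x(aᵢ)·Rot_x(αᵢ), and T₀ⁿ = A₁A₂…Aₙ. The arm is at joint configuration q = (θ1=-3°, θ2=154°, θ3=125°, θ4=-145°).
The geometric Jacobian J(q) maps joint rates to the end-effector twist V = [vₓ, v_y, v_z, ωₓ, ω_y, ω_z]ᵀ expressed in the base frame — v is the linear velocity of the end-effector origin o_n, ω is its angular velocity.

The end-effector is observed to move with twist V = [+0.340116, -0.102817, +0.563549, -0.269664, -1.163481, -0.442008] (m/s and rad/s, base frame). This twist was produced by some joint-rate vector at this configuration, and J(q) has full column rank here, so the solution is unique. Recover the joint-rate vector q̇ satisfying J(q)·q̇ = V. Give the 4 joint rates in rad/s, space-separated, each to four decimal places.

o_n = [0.2621, -0.0941, -0.1732]
J₁: ẑ×o_n = [0.0941, 0.2621, -0.0000], ω = ẑ
J2: z=[-0.0523, -0.9986, 0.0000] o=[0.1098, -0.0058, 0.0000] → [0.1730, -0.0091, 0.1567, -0.0523, -0.9986, 0.0000]
J3: z=[-0.0523, -0.9986, 0.0000] o=[-0.3748, 0.0196, 0.2367] → [0.4094, -0.0215, 0.6420, -0.0523, -0.9986, 0.0000]
J4: z=[0.9863, -0.0517, 0.1564] o=[-0.2780, 0.0146, -0.3756] → [0.0065, -0.1152, -0.0793, 0.9863, -0.0517, 0.1564]
q̇ = J⁺·V = [-0.4090, 0.4290, 0.7470, -0.2110]

-0.4090 0.4290 0.7470 -0.2110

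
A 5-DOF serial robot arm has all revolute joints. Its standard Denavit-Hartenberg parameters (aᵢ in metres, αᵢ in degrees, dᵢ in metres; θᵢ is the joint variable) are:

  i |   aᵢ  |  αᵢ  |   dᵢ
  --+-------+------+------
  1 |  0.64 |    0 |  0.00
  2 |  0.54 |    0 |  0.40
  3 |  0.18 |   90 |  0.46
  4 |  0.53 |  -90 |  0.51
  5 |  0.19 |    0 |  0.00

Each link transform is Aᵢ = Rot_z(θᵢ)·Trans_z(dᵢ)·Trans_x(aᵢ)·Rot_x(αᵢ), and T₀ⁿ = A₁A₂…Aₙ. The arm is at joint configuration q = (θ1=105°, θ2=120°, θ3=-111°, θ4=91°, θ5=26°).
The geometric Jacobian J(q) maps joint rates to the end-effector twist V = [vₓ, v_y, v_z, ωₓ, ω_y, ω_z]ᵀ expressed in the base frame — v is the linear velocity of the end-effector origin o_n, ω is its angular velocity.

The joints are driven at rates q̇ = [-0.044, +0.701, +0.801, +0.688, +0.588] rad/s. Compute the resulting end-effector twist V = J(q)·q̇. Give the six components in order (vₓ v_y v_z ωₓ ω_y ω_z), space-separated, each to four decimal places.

-0.0945 -0.2552 -0.0574 0.8676 -0.2572 1.4477

o_n = [-0.2259, 0.5632, 1.5607]
J₁: ẑ×o_n = [-0.5632, -0.2259, 0.0000], ω = ẑ
J2: z=[0.0000, 0.0000, 1.0000] o=[-0.1656, 0.6182, 0.0000] → [0.0550, -0.0603, 0.0000, 0.0000, 0.0000, 1.0000]
J3: z=[0.0000, 0.0000, 1.0000] o=[-0.5475, 0.2364, 0.4000] → [-0.3268, 0.3216, 0.0000, 0.0000, 0.0000, 1.0000]
J4: z=[0.9135, 0.4067, 0.0000] o=[-0.6207, 0.4008, 0.8600] → [0.2850, -0.6401, -0.0122, 0.9135, 0.4067, 0.0000]
J5: z=[0.4067, -0.9134, -0.0175] o=[-0.1510, 0.5998, 1.3899] → [-0.1566, -0.0681, -0.0833, 0.4067, -0.9134, -0.0175]
V = J·q̇ = [-0.0945, -0.2552, -0.0574, 0.8676, -0.2572, 1.4477]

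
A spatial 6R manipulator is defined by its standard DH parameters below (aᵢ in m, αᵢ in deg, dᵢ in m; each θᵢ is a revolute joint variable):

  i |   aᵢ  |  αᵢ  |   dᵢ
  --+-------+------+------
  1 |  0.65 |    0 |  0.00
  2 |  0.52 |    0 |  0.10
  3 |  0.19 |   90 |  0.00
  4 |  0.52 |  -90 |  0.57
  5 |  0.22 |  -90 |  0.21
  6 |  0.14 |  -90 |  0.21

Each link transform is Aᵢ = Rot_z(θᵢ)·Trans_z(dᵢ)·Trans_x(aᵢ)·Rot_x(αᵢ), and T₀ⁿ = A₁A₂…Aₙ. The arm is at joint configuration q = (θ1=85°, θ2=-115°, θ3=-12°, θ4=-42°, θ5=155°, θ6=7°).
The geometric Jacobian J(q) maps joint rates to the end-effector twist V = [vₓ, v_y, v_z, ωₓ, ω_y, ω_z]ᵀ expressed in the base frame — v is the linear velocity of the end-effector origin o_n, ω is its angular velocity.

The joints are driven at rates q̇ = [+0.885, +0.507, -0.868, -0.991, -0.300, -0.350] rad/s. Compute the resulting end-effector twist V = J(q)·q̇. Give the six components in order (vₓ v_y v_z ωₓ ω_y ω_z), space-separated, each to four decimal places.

o_n = [0.3954, -0.3310, 0.1725]
J₁: ẑ×o_n = [0.3310, 0.3954, -0.0000], ω = ẑ
J2: z=[0.0000, 0.0000, 1.0000] o=[0.0567, 0.6475, 0.0000] → [0.9785, 0.3387, -0.0000, 0.0000, 0.0000, 1.0000]
J3: z=[0.0000, 0.0000, 1.0000] o=[0.5070, 0.3875, 0.1000] → [0.7185, -0.1116, 0.0000, 0.0000, 0.0000, 1.0000]
J4: z=[-0.6691, -0.7431, 0.0000] o=[0.6482, 0.2604, 0.1000] → [-0.0539, 0.0485, 0.2078, -0.6691, -0.7431, 0.0000]
J5: z=[0.4973, -0.4477, 0.7431] o=[0.5540, -0.4218, -0.2479] → [-0.2557, -0.3269, -0.0258, 0.4973, -0.4477, 0.7431]
J6: z=[-0.8398, -0.4634, 0.2828] o=[0.6105, -0.3476, 0.0415] → [-0.0654, 0.0492, -0.1136, -0.8398, -0.4634, 0.2828]
V = J·q̇ = [0.3183, 0.6513, -0.1584, 0.8079, 1.0330, 0.2021]

0.3183 0.6513 -0.1584 0.8079 1.0330 0.2021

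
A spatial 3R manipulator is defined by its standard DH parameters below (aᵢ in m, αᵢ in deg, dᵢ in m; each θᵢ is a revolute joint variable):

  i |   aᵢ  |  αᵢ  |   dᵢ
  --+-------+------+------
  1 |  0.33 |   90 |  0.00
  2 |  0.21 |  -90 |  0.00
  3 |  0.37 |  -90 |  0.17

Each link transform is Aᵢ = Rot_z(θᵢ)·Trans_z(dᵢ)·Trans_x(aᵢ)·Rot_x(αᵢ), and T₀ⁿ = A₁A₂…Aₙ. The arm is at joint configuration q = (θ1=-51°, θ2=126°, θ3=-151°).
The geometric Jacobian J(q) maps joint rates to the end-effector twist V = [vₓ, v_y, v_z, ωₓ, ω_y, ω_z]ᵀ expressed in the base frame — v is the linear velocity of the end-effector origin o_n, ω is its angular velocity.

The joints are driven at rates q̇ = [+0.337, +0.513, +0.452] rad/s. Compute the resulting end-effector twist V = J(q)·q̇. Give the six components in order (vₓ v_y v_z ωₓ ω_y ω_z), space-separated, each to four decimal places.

0.0242 -0.1235 0.0293 -0.6288 -0.0387 0.0713

o_n = [0.0237, -0.3144, -0.1918]
J₁: ẑ×o_n = [0.3144, 0.0237, -0.0000], ω = ẑ
J2: z=[-0.7771, -0.6293, 0.0000] o=[0.2077, -0.2565, 0.0000] → [0.1207, -0.1491, -0.0708, -0.7771, -0.6293, 0.0000]
J3: z=[-0.5091, 0.6287, -0.5878] o=[0.1300, -0.1605, 0.1699] → [-0.3178, -0.1217, 0.1451, -0.5091, 0.6287, -0.5878]
V = J·q̇ = [0.0242, -0.1235, 0.0293, -0.6288, -0.0387, 0.0713]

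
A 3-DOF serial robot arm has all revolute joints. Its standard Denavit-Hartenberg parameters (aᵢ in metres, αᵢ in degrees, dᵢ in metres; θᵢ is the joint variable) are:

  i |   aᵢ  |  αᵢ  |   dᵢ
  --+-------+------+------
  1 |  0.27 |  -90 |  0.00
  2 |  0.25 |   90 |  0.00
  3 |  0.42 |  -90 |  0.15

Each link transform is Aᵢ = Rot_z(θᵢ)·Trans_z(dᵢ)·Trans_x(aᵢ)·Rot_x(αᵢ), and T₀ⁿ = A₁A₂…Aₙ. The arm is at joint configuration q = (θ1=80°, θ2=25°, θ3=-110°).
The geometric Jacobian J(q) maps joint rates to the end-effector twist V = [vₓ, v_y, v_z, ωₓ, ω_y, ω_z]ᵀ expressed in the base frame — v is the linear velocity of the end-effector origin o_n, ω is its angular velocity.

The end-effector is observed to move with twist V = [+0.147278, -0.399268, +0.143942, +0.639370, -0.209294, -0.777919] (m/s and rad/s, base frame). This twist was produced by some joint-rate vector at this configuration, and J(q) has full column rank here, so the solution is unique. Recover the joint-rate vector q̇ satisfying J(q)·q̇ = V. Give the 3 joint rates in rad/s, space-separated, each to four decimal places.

o_n = [0.4633, 0.3547, 0.0910]
J₁: ẑ×o_n = [-0.3547, 0.4633, 0.0000], ω = ẑ
J2: z=[-0.9848, 0.1736, 0.0000] o=[0.0469, 0.2659, 0.0000] → [0.0158, 0.0896, -0.1598, -0.9848, 0.1736, 0.0000]
J3: z=[0.0734, 0.4162, 0.9063] o=[0.0862, 0.4890, -0.1057] → [0.2036, 0.3273, -0.1668, 0.0734, 0.4162, 0.9063]
q̇ = J⁺·V = [-0.5740, -0.6660, -0.2250]

-0.5740 -0.6660 -0.2250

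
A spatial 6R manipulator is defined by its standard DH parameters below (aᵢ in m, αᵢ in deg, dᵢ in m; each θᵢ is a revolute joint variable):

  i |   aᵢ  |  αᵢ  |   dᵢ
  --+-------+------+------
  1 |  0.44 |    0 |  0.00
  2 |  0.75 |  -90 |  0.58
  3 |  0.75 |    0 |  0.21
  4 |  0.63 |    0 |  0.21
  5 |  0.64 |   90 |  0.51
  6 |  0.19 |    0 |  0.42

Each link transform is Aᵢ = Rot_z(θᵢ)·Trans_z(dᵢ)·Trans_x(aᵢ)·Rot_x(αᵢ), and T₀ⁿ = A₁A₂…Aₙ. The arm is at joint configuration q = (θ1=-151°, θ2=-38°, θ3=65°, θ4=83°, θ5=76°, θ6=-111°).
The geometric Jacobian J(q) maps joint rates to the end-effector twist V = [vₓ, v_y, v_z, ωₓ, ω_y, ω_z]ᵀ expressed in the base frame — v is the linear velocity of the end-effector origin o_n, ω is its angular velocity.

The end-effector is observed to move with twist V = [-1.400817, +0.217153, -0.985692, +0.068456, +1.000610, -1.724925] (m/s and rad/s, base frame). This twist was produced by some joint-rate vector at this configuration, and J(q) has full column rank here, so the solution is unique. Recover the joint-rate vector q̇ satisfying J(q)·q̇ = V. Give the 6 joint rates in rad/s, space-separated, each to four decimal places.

o_n = [-0.3342, -0.9833, -0.3384]
J₁: ẑ×o_n = [0.9833, -0.3342, 0.0000], ω = ẑ
J2: z=[0.0000, 0.0000, 1.0000] o=[-0.3848, -0.2133, 0.0000] → [0.7700, 0.0506, -0.0000, 0.0000, 0.0000, 1.0000]
J3: z=[-0.1564, -0.9877, 0.0000] o=[-1.1256, -0.0960, 0.5800] → [0.9071, -0.1437, 0.9205, -0.1564, -0.9877, 0.0000]
J4: z=[-0.1564, -0.9877, 0.0000] o=[-1.4715, -0.2538, -0.0997] → [0.2358, -0.0373, 1.2374, -0.1564, -0.9877, 0.0000]
J5: z=[-0.1564, -0.9877, 0.0000] o=[-0.9767, -0.5448, -0.4336] → [-0.0940, 0.0149, 0.7032, -0.1564, -0.9877, 0.0000]
J6: z=[0.6861, -0.1087, -0.7193] o=[-0.6017, -1.1206, 0.0110] → [0.1367, 0.0473, 0.1232, 0.6861, -0.1087, -0.7193]
q̇ = J⁺·V = [-0.9050, -0.9120, 0.3230, -0.6320, -0.6900, -0.1280]

-0.9050 -0.9120 0.3230 -0.6320 -0.6900 -0.1280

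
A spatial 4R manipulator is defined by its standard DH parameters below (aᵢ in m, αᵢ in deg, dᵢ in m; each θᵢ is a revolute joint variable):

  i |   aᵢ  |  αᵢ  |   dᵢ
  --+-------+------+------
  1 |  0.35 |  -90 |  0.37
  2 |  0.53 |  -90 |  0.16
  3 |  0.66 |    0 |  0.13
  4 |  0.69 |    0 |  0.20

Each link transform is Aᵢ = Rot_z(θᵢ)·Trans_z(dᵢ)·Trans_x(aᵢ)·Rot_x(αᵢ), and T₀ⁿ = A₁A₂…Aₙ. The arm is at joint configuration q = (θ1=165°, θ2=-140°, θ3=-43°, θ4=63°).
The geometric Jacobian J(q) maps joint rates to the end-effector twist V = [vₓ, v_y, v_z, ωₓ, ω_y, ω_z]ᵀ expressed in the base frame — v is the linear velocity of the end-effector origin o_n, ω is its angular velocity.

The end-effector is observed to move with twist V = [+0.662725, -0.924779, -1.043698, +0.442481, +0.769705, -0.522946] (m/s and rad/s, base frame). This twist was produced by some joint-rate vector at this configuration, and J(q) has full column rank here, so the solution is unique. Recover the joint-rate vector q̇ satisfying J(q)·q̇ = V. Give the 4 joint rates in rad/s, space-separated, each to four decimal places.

o_n = [0.5893, -0.5452, 1.6905]
J₁: ẑ×o_n = [0.5452, 0.5893, -0.0000], ω = ẑ
J2: z=[-0.2588, -0.9659, 0.0000] o=[-0.3381, 0.0906, 0.3700] → [-1.2755, 0.3418, 1.0603, -0.2588, -0.9659, 0.0000]
J3: z=[-0.6209, 0.1664, 0.7660] o=[0.0127, -0.1690, 0.7107] → [0.4512, 1.0501, 0.1376, -0.6209, 0.1664, 0.7660]
J4: z=[-0.6209, 0.1664, 0.7660] o=[0.1726, -0.6779, 1.1205] → [-0.0068, 0.6731, -0.1517, -0.6209, 0.1664, 0.7660]
q̇ = J⁺·V = [-0.2510, -0.8580, -0.6490, 0.2940]

-0.2510 -0.8580 -0.6490 0.2940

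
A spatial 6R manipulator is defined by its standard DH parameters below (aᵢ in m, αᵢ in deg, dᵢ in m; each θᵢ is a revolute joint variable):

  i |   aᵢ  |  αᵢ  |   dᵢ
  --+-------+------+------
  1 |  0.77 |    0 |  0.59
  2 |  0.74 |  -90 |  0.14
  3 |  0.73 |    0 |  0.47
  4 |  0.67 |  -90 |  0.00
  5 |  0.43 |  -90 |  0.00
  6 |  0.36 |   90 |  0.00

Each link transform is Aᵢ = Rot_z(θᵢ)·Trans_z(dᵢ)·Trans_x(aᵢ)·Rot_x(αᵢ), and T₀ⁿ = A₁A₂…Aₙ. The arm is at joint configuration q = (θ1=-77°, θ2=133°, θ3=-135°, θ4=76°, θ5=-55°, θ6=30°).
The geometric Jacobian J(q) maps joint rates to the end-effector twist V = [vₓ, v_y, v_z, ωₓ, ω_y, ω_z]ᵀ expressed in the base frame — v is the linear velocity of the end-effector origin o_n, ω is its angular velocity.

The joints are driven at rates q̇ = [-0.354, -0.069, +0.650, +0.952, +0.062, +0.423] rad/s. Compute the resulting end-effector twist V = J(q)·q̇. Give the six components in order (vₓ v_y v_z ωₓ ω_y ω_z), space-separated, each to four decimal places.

o_n = [-0.3658, 0.3777, 2.2779]
J₁: ẑ×o_n = [-0.3777, -0.3658, 0.0000], ω = ẑ
J2: z=[0.0000, 0.0000, 1.0000] o=[0.1732, -0.7503, 0.5900] → [-1.1280, -0.5390, 0.0000, 0.0000, 0.0000, 1.0000]
J3: z=[-0.8290, 0.5592, 0.0000] o=[0.5870, -0.1368, 0.7300] → [0.8656, 1.2833, 0.1063, -0.8290, 0.5592, 0.0000]
J4: z=[-0.8290, 0.5592, 0.0000] o=[-0.0913, -0.3019, 1.2462] → [0.5769, 0.8553, -0.4099, -0.8290, 0.5592, 0.0000]
J5: z=[0.4793, 0.7106, -0.5150] o=[0.1017, -0.0158, 1.8205] → [0.5277, 0.0215, 0.5208, 0.4793, 0.7106, -0.5150]
J6: z=[0.7114, 0.0290, 0.7022] o=[-0.1193, 0.2865, 2.0319] → [-0.0569, -0.3481, 0.0721, 0.7114, 0.0290, 0.7022]
V = J·q̇ = [1.3320, 1.6692, -0.2584, -0.9975, 0.9522, -0.1579]

1.3320 1.6692 -0.2584 -0.9975 0.9522 -0.1579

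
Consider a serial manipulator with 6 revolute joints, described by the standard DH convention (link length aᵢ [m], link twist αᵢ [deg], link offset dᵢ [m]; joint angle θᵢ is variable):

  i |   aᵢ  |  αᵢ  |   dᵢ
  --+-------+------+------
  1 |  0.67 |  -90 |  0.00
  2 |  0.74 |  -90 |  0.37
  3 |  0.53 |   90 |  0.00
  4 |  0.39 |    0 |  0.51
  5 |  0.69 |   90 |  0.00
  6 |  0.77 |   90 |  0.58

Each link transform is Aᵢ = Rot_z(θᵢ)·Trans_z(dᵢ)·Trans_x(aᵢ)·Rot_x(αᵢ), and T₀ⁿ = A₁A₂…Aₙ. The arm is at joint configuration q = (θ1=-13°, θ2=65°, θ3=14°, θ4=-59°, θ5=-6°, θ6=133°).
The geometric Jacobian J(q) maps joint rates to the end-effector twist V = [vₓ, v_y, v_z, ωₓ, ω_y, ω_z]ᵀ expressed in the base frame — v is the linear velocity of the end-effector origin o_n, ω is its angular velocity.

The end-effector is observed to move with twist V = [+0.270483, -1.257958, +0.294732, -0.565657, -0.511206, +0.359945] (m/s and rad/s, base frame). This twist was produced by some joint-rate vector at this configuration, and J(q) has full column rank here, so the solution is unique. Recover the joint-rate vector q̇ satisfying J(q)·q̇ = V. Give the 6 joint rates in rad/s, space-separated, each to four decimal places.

-0.2690 -0.6980 0.4790 0.5910 -0.7030 0.8270

o_n = [2.1204, 0.8906, -0.8397]
J₁: ẑ×o_n = [-0.8906, 2.1204, 0.0000], ω = ẑ
J2: z=[0.2250, 0.9744, 0.0000] o=[0.6528, -0.1507, 0.0000] → [-0.8181, 0.1889, -1.1957, 0.2250, 0.9744, 0.0000]
J3: z=[-0.8831, 0.2039, -0.4226] o=[1.0408, 0.1394, -0.6707] → [0.2830, -0.6055, -0.8834, -0.8831, 0.2039, -0.4226]
J4: z=[0.3179, 0.9224, -0.2193] o=[1.2237, -0.0344, -1.1367] → [0.4768, -0.2910, -0.5331, 0.3179, 0.9224, -0.2193]
J5: z=[0.3179, 0.9224, -0.2193] o=[1.7504, 0.3020, -1.2839] → [0.5388, -0.2224, -0.1542, 0.3179, 0.9224, -0.2193]
J6: z=[0.0604, 0.2111, 0.9756] o=[2.4032, 0.0789, -1.2761] → [-0.6998, -0.3023, 0.1087, 0.0604, 0.2111, 0.9756]
q̇ = J⁺·V = [-0.2690, -0.6980, 0.4790, 0.5910, -0.7030, 0.8270]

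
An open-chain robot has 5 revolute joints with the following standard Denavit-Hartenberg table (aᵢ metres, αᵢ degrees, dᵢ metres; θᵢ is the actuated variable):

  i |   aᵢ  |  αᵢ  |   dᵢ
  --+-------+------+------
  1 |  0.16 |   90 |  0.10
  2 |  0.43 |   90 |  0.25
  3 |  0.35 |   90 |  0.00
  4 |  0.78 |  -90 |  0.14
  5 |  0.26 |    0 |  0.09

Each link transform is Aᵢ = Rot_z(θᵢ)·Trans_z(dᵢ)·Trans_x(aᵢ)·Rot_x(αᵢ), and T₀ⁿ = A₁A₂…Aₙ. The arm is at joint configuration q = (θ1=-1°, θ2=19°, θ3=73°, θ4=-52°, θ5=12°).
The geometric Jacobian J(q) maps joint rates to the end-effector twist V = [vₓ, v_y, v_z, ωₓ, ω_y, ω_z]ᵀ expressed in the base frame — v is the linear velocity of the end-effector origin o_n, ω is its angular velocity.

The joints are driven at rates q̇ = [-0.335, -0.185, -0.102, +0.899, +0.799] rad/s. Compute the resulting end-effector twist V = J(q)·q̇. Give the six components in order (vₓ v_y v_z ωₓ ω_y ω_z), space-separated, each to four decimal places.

o_n = [0.6677, -1.2482, 1.0857]
J₁: ẑ×o_n = [1.2482, 0.6677, -0.0000], ω = ẑ
J2: z=[-0.0175, -0.9998, 0.0000] o=[0.1600, -0.0028, 0.1000] → [-0.9855, 0.0172, 0.5294, -0.0175, -0.9998, 0.0000]
J3: z=[0.3255, -0.0057, -0.9455] o=[0.5621, -0.2598, 0.2400] → [-0.9393, -0.3751, -0.3211, 0.3255, -0.0057, -0.9455]
J4: z=[0.9092, 0.2765, 0.3113] o=[0.6530, -0.5962, 0.2733] → [0.4277, -0.7340, -0.5968, 0.9092, 0.2765, 0.3113]
J5: z=[0.4051, -0.7608, -0.5071] o=[0.7049, -1.0155, 0.9438] → [-0.2260, -0.0386, -0.1226, 0.4051, -0.7608, -0.5071]
V = J·q̇ = [0.0639, -0.8793, -0.6997, 1.1110, -0.1737, -0.3638]

0.0639 -0.8793 -0.6997 1.1110 -0.1737 -0.3638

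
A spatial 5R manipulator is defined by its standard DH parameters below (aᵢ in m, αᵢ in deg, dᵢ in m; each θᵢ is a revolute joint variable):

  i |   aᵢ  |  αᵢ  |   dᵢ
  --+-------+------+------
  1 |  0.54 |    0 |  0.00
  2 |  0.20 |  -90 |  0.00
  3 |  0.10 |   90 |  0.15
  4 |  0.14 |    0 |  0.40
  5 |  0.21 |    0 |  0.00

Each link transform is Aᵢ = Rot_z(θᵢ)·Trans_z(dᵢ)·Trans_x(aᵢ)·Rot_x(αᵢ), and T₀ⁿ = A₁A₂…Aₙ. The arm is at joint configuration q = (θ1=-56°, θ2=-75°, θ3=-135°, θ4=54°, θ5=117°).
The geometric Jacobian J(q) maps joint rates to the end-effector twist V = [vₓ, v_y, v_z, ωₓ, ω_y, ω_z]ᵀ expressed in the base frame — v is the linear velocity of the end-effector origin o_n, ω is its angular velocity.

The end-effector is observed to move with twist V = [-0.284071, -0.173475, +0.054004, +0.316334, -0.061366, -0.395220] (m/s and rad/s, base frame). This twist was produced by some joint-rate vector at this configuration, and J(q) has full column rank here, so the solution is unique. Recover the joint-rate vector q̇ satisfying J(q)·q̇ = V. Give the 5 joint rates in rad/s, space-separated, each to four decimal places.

-0.5980 0.3640 0.2790 0.1830 0.0450

o_n = [0.5681, -0.5928, -0.3006]
J₁: ẑ×o_n = [0.5928, 0.5681, -0.0000], ω = ẑ
J2: z=[0.0000, 0.0000, 1.0000] o=[0.3020, -0.4477, 0.0000] → [0.1452, 0.2662, -0.0000, 0.0000, 0.0000, 1.0000]
J3: z=[0.7547, -0.6561, 0.0000] o=[0.1708, -0.5986, 0.0000] → [0.1972, 0.2269, 0.2651, 0.7547, -0.6561, 0.0000]
J4: z=[0.4639, 0.5337, -0.7071] o=[0.3303, -0.6437, 0.0707] → [-0.1622, 0.0041, -0.1033, 0.4639, 0.5337, -0.7071]
J5: z=[0.4639, 0.5337, -0.7071] o=[0.6396, -0.4606, -0.1539] → [-0.1718, 0.1185, -0.0232, 0.4639, 0.5337, -0.7071]
q̇ = J⁺·V = [-0.5980, 0.3640, 0.2790, 0.1830, 0.0450]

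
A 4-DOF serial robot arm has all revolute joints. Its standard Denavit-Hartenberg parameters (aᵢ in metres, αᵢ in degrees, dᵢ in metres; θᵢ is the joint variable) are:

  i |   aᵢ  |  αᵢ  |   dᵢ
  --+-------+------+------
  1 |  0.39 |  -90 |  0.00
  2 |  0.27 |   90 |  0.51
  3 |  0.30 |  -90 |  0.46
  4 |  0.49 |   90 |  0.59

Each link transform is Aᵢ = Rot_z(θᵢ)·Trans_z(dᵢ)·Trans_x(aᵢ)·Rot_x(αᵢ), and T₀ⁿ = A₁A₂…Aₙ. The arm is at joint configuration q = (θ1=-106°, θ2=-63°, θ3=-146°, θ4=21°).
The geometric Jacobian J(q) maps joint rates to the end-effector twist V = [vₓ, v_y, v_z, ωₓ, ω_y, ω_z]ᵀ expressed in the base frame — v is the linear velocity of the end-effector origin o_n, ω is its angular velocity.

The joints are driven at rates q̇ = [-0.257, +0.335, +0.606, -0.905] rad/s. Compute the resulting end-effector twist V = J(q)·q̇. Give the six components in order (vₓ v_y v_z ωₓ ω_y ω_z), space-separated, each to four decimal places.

o_n = [-0.4212, -0.0081, 0.1041]
J₁: ẑ×o_n = [0.0081, -0.4212, 0.0000], ω = ẑ
J2: z=[0.9613, -0.2756, 0.0000] o=[-0.1075, -0.3749, 0.0000] → [-0.0287, -0.1001, 0.2661, 0.9613, -0.2756, 0.0000]
J3: z=[0.2456, 0.8565, 0.4540] o=[0.3490, -0.6333, 0.2406] → [-0.4007, -0.3162, 0.8132, 0.2456, 0.8565, 0.4540]
J4: z=[-0.8669, -0.0155, 0.4982] o=[0.3318, -0.0845, 0.2278] → [-0.0362, -0.4824, -0.0780, -0.8669, -0.0155, 0.4982]
V = J·q̇ = [-0.2218, 0.3197, 0.6525, 1.2554, 0.4407, -0.4328]

-0.2218 0.3197 0.6525 1.2554 0.4407 -0.4328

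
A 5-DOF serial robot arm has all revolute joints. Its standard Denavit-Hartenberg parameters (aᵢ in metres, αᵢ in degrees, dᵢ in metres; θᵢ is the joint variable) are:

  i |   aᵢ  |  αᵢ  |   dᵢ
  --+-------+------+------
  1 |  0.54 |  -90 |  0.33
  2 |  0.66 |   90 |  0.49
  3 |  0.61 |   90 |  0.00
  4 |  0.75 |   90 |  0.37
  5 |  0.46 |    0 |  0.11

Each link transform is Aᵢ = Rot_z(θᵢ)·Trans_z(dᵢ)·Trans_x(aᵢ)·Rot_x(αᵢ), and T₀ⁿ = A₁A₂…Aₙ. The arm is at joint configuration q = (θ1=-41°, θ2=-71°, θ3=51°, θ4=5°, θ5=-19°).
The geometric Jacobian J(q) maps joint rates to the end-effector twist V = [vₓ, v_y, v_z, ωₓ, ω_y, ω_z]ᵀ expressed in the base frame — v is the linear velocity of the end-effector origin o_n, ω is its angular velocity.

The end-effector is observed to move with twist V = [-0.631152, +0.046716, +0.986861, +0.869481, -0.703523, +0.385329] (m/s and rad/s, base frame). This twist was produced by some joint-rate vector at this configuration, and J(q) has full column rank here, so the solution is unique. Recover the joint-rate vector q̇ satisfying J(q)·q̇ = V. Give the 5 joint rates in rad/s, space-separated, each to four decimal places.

o_n = [2.0429, 0.5433, 2.1849]
J₁: ẑ×o_n = [-0.5433, 2.0429, 0.0000], ω = ẑ
J2: z=[0.6561, 0.7547, 0.0000] o=[0.4075, -0.3543, 0.3300] → [1.3999, -1.2169, -0.6454, 0.6561, 0.7547, 0.0000]
J3: z=[-0.7136, 0.6203, 0.3256] o=[0.8912, -0.1254, 0.9540] → [0.5458, 1.2533, -1.1916, -0.7136, 0.6203, 0.3256]
J4: z=[-0.2219, -0.6409, 0.7348] o=[1.2965, 0.1503, 1.3170] → [-0.8450, 0.7410, 0.3912, -0.2219, -0.6409, 0.7348]
J5: z=[0.7688, -0.5786, -0.2725] o=[1.6642, 0.2915, 2.0547] → [-0.0067, -0.2032, 0.4126, 0.7688, -0.5786, -0.2725]
q̇ = J⁺·V = [0.5040, 0.1990, -0.7020, 0.2960, 0.3950]

0.5040 0.1990 -0.7020 0.2960 0.3950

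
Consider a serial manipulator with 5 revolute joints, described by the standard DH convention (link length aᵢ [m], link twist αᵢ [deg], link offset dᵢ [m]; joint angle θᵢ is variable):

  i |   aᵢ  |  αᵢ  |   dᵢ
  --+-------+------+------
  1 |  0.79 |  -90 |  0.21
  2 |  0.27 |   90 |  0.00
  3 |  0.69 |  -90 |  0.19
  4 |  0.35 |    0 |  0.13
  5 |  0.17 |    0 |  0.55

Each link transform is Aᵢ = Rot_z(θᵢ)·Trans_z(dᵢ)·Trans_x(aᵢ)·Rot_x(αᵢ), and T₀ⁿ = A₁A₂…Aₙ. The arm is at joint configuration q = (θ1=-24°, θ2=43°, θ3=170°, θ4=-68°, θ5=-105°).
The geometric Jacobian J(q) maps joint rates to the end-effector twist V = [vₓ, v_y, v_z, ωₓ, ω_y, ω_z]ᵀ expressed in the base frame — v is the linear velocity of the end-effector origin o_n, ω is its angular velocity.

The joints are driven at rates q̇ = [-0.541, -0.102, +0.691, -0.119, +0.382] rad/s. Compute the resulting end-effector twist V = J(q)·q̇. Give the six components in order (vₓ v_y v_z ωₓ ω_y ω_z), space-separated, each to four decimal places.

o_n = [0.5011, -0.8322, 0.9360]
J₁: ẑ×o_n = [0.8322, 0.5011, -0.0000], ω = ẑ
J2: z=[0.4067, 0.9135, 0.0000] o=[0.7217, -0.3213, 0.2100] → [0.6632, -0.2953, -0.0063, 0.4067, 0.9135, 0.0000]
J3: z=[0.6230, -0.2774, 0.7314] o=[0.9021, -0.4016, 0.0259] → [0.0624, -0.8603, -0.3795, 0.6230, -0.2774, 0.7314]
J4: z=[-0.5166, -0.8480, 0.1184] o=[0.6152, -0.1427, 0.6282] → [-0.1793, 0.1455, 0.2594, -0.5166, -0.8480, 0.1184]
J5: z=[-0.5166, -0.8480, 0.1184] o=[0.6732, -0.2838, 0.9690] → [0.0930, -0.0374, 0.1373, -0.5166, -0.8480, 0.1184]
V = J·q̇ = [-0.4179, -0.8671, -0.2400, 0.2532, -0.5079, -0.0045]

-0.4179 -0.8671 -0.2400 0.2532 -0.5079 -0.0045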